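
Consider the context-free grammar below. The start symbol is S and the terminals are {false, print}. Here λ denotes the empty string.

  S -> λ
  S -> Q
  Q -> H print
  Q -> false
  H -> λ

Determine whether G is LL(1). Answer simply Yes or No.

FIRST(S) = {λ, false, print}
FIRST(Q) = {false, print}
FIRST(H) = {λ}
FOLLOW(S) = {$}
FOLLOW(Q) = {$}
FOLLOW(H) = {print}
Each cell of M receives at most one production.

Yes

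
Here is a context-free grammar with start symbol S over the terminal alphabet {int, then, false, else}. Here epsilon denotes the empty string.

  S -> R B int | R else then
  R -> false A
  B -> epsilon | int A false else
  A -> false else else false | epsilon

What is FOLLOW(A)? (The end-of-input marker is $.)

{else, false, int}

FIRST(R) = {false}
FIRST(B) = {epsilon, int}
FIRST(A) = {epsilon, false}
FIRST(S) = {false}  (via R B int, R else then)
FOLLOW(S) includes $ since S is the start symbol.
FOLLOW(S): S appears on no right-hand side. Thus FOLLOW(S) = {$}.
FOLLOW(R): in S->R B int, R is followed by B int with FIRST {int}; in S->R else then, R is followed by else then with FIRST {else}. Thus FOLLOW(R) = {else, int}.
FOLLOW(B): in S->R B int, B is followed by int with FIRST {int}. Thus FOLLOW(B) = {int}.
FOLLOW(A): in R->false A, the suffix after A is empty, so FOLLOW(A) ⊇ FOLLOW(R) = {else, int}; in B->int A false else, A is followed by false else with FIRST {false}. Thus FOLLOW(A) = {else, false, int}.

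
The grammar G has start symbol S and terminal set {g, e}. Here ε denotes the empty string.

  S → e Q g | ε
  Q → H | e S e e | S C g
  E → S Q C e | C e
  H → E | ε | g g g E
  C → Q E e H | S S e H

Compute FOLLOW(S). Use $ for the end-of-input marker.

{$, e, g}

FIRST(S): from S→e Q g we get {e}; from S→ε we get {ε}. So FIRST(S) = {ε, e}.
FIRST(Q): from Q→H we get {ε, e, g}; from Q→e S e e we get {e}; from Q→S C g we get {e, g}. So FIRST(Q) = {ε, e, g}.
FIRST(E): from E→S Q C e we get {e, g}; from E→C e we get {e, g}. So FIRST(E) = {e, g}.
FIRST(H): from H→E we get {e, g}; from H→ε we get {ε}; from H→g g g E we get {g}. So FIRST(H) = {ε, e, g}.
FIRST(C): from C→Q E e H we get {e, g}; from C→S S e H we get {e}. So FIRST(C) = {e, g}.
FOLLOW(S) includes $ since S is the start symbol.
FOLLOW(S): in Q→e S e e, S is followed by e e with FIRST {e}; in Q→S C g, S is followed by C g with FIRST {e, g}; in E→S Q C e, S is followed by Q C e with FIRST {e, g}; in C→S S e H (occurrence 1), S is followed by S e H with FIRST {e}; in C→S S e H (occurrence 2), S is followed by e H with FIRST {e}. Thus FOLLOW(S) = {$, e, g}.
FOLLOW(Q): in S→e Q g, Q is followed by g with FIRST {g}; in E→S Q C e, Q is followed by C e with FIRST {e, g}; in C→Q E e H, Q is followed by E e H with FIRST {e, g}. Thus FOLLOW(Q) = {e, g}.
FOLLOW(C): in Q→S C g, C is followed by g with FIRST {g}; in E→S Q C e, C is followed by e with FIRST {e}; in E→C e, C is followed by e with FIRST {e}. Thus FOLLOW(C) = {e, g}.
FOLLOW(H): in Q→H, the suffix after H is empty, so FOLLOW(H) ⊇ FOLLOW(Q) = {e, g}; in C→Q E e H, the suffix after H is empty, so FOLLOW(H) ⊇ FOLLOW(C) = {e, g}; in C→S S e H, the suffix after H is empty, so FOLLOW(H) ⊇ FOLLOW(C) = {e, g}. Thus FOLLOW(H) = {e, g}.
FOLLOW(E): in H→E, the suffix after E is empty, so FOLLOW(E) ⊇ FOLLOW(H) = {e, g}; in H→g g g E, the suffix after E is empty, so FOLLOW(E) ⊇ FOLLOW(H) = {e, g}; in C→Q E e H, E is followed by e H with FIRST {e}. Thus FOLLOW(E) = {e, g}.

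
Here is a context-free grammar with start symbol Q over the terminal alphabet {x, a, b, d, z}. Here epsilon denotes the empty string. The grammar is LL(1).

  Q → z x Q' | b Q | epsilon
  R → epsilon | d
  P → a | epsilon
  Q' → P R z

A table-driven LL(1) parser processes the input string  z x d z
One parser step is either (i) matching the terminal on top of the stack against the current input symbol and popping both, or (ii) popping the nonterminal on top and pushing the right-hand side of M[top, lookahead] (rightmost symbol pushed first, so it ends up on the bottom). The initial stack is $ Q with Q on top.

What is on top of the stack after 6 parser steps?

d

     Stack     Input      Action
  1  $ Q       z x d z $  expand Q → z x Q'
  2  $ Q' x z  z x d z $  match z
  3  $ Q' x    x d z $    match x
  4  $ Q'      d z $      expand Q' → P R z
  5  $ z R P   d z $      expand P → epsilon
  6  $ z R     d z $      expand R → d
Stack after step 6: $ z d (top = d).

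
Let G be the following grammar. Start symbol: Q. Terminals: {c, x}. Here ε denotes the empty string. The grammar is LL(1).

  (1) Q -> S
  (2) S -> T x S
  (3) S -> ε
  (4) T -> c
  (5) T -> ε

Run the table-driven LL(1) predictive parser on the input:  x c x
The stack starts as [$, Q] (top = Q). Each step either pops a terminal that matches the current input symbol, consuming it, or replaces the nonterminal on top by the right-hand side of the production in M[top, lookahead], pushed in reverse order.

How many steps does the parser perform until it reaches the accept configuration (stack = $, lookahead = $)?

     Stack    Input    Action
  1  $ Q      x c x $  expand Q -> S
  2  $ S      x c x $  expand S -> T x S
  3  $ S x T  x c x $  expand T -> ε
  4  $ S x    x c x $  match x
  5  $ S      c x $    expand S -> T x S
  6  $ S x T  c x $    expand T -> c
  7  $ S x c  c x $    match c
  8  $ S x    x $      match x
  9  $ S      $        expand S -> ε
Accept reached after 9 steps.

9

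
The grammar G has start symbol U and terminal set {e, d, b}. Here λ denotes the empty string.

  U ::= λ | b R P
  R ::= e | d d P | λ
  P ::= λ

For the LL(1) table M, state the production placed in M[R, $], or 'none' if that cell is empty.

R ::= λ

FIRST(U): from U::=λ we get {λ}; from U::=b R P we get {b}. So FIRST(U) = {λ, b}.
FIRST(R): from R::=e we get {e}; from R::=d d P we get {d}; from R::=λ we get {λ}. So FIRST(R) = {λ, d, e}.
FIRST(P): from P::=λ we get {λ}. So FIRST(P) = {λ}.
FOLLOW(U) includes $ since U is the start symbol.
FOLLOW(U): U appears on no right-hand side. Thus FOLLOW(U) = {$}.
FOLLOW(R): in U::=b R P, R is followed by P with FIRST {λ}; in U::=b R P, the suffix after R is nullable, so FOLLOW(R) ⊇ FOLLOW(U) = {$}. Thus FOLLOW(R) = {$}.
For R ::= e: FIRST(e) = {e}, so it goes in M[R, t] for t ∈ {e}.
For R ::= d d P: FIRST(d d P) = {d}, so it goes in M[R, t] for t ∈ {d}.
For R ::= λ: FIRST(λ) = {λ}, so it goes in M[R, t] for t ∈ {}; since λ ∈ FIRST, also for every t ∈ FOLLOW(R) = {$}.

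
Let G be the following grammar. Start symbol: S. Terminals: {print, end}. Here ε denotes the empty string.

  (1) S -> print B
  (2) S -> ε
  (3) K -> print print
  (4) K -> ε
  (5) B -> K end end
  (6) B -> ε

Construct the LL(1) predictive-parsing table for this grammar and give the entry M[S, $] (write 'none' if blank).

S -> ε

FIRST(S) = {ε, print}
FIRST(K) = {ε, print}
FIRST(B) = {ε, end, print}  (via K end end)
FOLLOW(S) includes $ since S is the start symbol.
FOLLOW(S): S appears on no right-hand side. Thus FOLLOW(S) = {$}.
For S -> print B: FIRST(print B) = {print}, so it goes in M[S, t] for t ∈ {print}.
For S -> ε: FIRST(ε) = {ε}, so it goes in M[S, t] for t ∈ {}; since ε ∈ FIRST, also for every t ∈ FOLLOW(S) = {$}.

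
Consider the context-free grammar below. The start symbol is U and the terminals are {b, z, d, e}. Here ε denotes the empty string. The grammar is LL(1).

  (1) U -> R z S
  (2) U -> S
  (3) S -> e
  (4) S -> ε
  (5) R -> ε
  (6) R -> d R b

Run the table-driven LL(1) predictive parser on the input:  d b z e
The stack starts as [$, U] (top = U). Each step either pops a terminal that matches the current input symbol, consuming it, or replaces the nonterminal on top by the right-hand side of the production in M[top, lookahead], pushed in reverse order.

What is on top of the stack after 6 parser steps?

step 1: stack=$ U  input=d b z e $  — expand U -> R z S
step 2: stack=$ S z R  input=d b z e $  — expand R -> d R b
step 3: stack=$ S z b R d  input=d b z e $  — match d
step 4: stack=$ S z b R  input=b z e $  — expand R -> ε
step 5: stack=$ S z b  input=b z e $  — match b
step 6: stack=$ S z  input=z e $  — match z
Stack after step 6: $ S (top = S).

S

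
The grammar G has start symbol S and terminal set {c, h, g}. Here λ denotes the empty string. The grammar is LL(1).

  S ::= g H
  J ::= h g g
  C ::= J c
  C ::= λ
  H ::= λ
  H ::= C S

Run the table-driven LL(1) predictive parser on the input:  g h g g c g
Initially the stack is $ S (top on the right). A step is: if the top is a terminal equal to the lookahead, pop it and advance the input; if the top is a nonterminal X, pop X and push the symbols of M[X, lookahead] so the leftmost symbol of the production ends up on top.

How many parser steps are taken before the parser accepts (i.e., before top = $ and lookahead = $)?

12

step 1: stack=$ S  input=g h g g c g $  — expand S ::= g H
step 2: stack=$ H g  input=g h g g c g $  — match g
step 3: stack=$ H  input=h g g c g $  — expand H ::= C S
step 4: stack=$ S C  input=h g g c g $  — expand C ::= J c
step 5: stack=$ S c J  input=h g g c g $  — expand J ::= h g g
step 6: stack=$ S c g g h  input=h g g c g $  — match h
step 7: stack=$ S c g g  input=g g c g $  — match g
step 8: stack=$ S c g  input=g c g $  — match g
step 9: stack=$ S c  input=c g $  — match c
step 10: stack=$ S  input=g $  — expand S ::= g H
step 11: stack=$ H g  input=g $  — match g
step 12: stack=$ H  input=$  — expand H ::= λ
Accept reached after 12 steps.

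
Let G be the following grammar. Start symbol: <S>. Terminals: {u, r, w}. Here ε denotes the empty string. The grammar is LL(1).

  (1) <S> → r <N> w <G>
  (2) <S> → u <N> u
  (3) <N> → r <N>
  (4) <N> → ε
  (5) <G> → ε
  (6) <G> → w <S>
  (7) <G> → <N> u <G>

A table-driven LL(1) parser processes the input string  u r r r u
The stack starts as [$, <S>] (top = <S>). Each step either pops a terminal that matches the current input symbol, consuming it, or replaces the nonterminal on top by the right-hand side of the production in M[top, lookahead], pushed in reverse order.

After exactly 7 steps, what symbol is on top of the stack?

step 1: stack=$ <S>  input=u r r r u $  — expand <S> → u <N> u
step 2: stack=$ u <N> u  input=u r r r u $  — match u
step 3: stack=$ u <N>  input=r r r u $  — expand <N> → r <N>
step 4: stack=$ u <N> r  input=r r r u $  — match r
step 5: stack=$ u <N>  input=r r u $  — expand <N> → r <N>
step 6: stack=$ u <N> r  input=r r u $  — match r
step 7: stack=$ u <N>  input=r u $  — expand <N> → r <N>
Stack after step 7: $ u <N> r (top = r).

r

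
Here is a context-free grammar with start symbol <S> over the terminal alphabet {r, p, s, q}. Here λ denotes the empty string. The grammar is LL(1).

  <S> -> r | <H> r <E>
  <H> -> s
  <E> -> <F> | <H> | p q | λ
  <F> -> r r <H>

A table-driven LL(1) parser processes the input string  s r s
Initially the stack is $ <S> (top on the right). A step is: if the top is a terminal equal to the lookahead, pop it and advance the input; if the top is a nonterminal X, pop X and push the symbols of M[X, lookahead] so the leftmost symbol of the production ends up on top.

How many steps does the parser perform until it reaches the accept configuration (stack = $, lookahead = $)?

7

step 1: stack=$ <S>  input=s r s $  — expand <S> -> <H> r <E>
step 2: stack=$ <E> r <H>  input=s r s $  — expand <H> -> s
step 3: stack=$ <E> r s  input=s r s $  — match s
step 4: stack=$ <E> r  input=r s $  — match r
step 5: stack=$ <E>  input=s $  — expand <E> -> <H>
step 6: stack=$ <H>  input=s $  — expand <H> -> s
step 7: stack=$ s  input=s $  — match s
Accept reached after 7 steps.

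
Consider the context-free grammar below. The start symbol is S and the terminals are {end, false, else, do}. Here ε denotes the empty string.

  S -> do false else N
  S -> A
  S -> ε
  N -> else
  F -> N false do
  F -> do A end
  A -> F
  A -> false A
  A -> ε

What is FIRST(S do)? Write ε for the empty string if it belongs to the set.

{do, else, false}

FIRST(N) = {else}
FIRST(F) = {do, else}  (via N false do)
FIRST(A) = {ε, do, else, false}  (via F)
FIRST(S) = {ε, do, else, false}  (via A)
FIRST(S do): take FIRST of each symbol in turn, carrying on past any symbol whose FIRST contains ε; result {do, else, false}.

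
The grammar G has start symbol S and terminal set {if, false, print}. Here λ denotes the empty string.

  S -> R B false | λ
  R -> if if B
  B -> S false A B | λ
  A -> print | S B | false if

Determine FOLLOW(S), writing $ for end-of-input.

{$, false, if}

FIRST(R) = {if}
FIRST(S) = {λ, if}  (via R B false)
FIRST(B) = {λ, false, if}  (via S false A B)
FIRST(A) = {λ, false, if, print}  (via S B)
FOLLOW(S) includes $ since S is the start symbol.
FOLLOW(R): in S->R B false, R is followed by B false with FIRST {false, if}. Thus FOLLOW(R) = {false, if}.
FOLLOW(S): in B->S false A B, S is followed by false A B with FIRST {false}; in A->S B, S is followed by B with FIRST {λ, false, if}; in A->S B, the suffix after S is nullable, so FOLLOW(S) ⊇ FOLLOW(A) = {false, if}. Thus FOLLOW(S) = {$, false, if}.
FOLLOW(B): in S->R B false, B is followed by false with FIRST {false}; in R->if if B, the suffix after B is empty, so FOLLOW(B) ⊇ FOLLOW(R) = {false, if}; in B->S false A B, the suffix after B is empty (adds nothing new); in A->S B, the suffix after B is empty, so FOLLOW(B) ⊇ FOLLOW(A) = {false, if}. Thus FOLLOW(B) = {false, if}.
FOLLOW(A): in B->S false A B, A is followed by B with FIRST {λ, false, if}; in B->S false A B, the suffix after A is nullable, so FOLLOW(A) ⊇ FOLLOW(B) = {false, if}. Thus FOLLOW(A) = {false, if}.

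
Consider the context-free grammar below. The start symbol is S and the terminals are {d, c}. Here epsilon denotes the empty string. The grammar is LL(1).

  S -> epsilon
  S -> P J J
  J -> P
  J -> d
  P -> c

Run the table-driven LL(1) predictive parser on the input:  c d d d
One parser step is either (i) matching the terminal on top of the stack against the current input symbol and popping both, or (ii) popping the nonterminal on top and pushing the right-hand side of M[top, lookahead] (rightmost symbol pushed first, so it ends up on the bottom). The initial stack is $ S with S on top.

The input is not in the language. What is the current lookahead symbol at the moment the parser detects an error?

d

     Stack    Input      Action
  1  $ S      c d d d $  expand S -> P J J
  2  $ J J P  c d d d $  expand P -> c
  3  $ J J c  c d d d $  match c
  4  $ J J    d d d $    expand J -> d
  5  $ J d    d d d $    match d
  6  $ J      d d $      expand J -> d
  7  $ d      d d $      match d
  8  $        d $        error: stack empty but input remains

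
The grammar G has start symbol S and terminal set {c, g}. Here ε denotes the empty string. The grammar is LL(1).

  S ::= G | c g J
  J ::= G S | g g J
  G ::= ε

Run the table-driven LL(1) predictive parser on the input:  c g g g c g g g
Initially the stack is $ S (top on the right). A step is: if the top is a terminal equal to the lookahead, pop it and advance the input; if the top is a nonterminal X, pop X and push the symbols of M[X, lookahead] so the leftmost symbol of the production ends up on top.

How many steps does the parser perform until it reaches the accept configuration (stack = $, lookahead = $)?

      Stack    Input              Action
   1  $ S      c g g g c g g g $  expand S ::= c g J
   2  $ J g c  c g g g c g g g $  match c
   3  $ J g    g g g c g g g $    match g
   4  $ J      g g c g g g $      expand J ::= g g J
   5  $ J g g  g g c g g g $      match g
   6  $ J g    g c g g g $        match g
   7  $ J      c g g g $          expand J ::= G S
   8  $ S G    c g g g $          expand G ::= ε
   9  $ S      c g g g $          expand S ::= c g J
  10  $ J g c  c g g g $          match c
  11  $ J g    g g g $            match g
  12  $ J      g g $              expand J ::= g g J
  13  $ J g g  g g $              match g
  14  $ J g    g $                match g
  15  $ J      $                  expand J ::= G S
  16  $ S G    $                  expand G ::= ε
  17  $ S      $                  expand S ::= G
  18  $ G      $                  expand G ::= ε
Accept reached after 18 steps.

18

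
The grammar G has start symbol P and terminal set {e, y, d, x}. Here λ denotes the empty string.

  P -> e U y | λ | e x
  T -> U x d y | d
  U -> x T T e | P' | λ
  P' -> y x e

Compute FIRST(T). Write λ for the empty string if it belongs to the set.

FIRST(P): from P->e U y we get {e}; from P->λ we get {λ}; from P->e x we get {e}. So FIRST(P) = {λ, e}.
FIRST(P'): from P'->y x e we get {y}. So FIRST(P') = {y}.
FIRST(U): from U->x T T e we get {x}; from U->P' we get {y}; from U->λ we get {λ}. So FIRST(U) = {λ, x, y}.
FIRST(T): from T->U x d y we get {x, y}; from T->d we get {d}. So FIRST(T) = {d, x, y}.

{d, x, y}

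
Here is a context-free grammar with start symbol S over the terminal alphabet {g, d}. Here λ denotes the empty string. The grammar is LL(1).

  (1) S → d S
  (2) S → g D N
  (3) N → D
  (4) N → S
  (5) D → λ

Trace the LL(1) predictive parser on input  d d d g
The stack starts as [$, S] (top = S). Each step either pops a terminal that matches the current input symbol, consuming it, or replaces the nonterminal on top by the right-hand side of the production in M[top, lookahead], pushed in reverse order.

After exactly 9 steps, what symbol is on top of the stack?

N

step 1: stack=$ S  input=d d d g $  — expand S → d S
step 2: stack=$ S d  input=d d d g $  — match d
step 3: stack=$ S  input=d d g $  — expand S → d S
step 4: stack=$ S d  input=d d g $  — match d
step 5: stack=$ S  input=d g $  — expand S → d S
step 6: stack=$ S d  input=d g $  — match d
step 7: stack=$ S  input=g $  — expand S → g D N
step 8: stack=$ N D g  input=g $  — match g
step 9: stack=$ N D  input=$  — expand D → λ
Stack after step 9: $ N (top = N).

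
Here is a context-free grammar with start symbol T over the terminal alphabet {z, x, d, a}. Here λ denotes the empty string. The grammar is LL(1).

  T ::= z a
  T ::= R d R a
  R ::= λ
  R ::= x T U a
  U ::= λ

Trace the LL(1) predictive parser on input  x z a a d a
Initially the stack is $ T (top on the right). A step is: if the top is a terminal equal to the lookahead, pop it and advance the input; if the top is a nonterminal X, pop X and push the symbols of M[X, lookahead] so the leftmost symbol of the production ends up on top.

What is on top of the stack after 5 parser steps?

step 1: stack=$ T  input=x z a a d a $  — expand T ::= R d R a
step 2: stack=$ a R d R  input=x z a a d a $  — expand R ::= x T U a
step 3: stack=$ a R d a U T x  input=x z a a d a $  — match x
step 4: stack=$ a R d a U T  input=z a a d a $  — expand T ::= z a
step 5: stack=$ a R d a U a z  input=z a a d a $  — match z
Stack after step 5: $ a R d a U a (top = a).

a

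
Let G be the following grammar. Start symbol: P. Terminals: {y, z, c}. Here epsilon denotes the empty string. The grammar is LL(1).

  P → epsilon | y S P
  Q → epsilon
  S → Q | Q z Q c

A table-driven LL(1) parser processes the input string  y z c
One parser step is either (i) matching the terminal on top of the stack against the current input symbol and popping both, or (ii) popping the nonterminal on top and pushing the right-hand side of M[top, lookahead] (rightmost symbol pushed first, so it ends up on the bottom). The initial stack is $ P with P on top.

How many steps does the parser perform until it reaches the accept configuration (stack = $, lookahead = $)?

step 1: stack=$ P  input=y z c $  — expand P → y S P
step 2: stack=$ P S y  input=y z c $  — match y
step 3: stack=$ P S  input=z c $  — expand S → Q z Q c
step 4: stack=$ P c Q z Q  input=z c $  — expand Q → epsilon
step 5: stack=$ P c Q z  input=z c $  — match z
step 6: stack=$ P c Q  input=c $  — expand Q → epsilon
step 7: stack=$ P c  input=c $  — match c
step 8: stack=$ P  input=$  — expand P → epsilon
Accept reached after 8 steps.

8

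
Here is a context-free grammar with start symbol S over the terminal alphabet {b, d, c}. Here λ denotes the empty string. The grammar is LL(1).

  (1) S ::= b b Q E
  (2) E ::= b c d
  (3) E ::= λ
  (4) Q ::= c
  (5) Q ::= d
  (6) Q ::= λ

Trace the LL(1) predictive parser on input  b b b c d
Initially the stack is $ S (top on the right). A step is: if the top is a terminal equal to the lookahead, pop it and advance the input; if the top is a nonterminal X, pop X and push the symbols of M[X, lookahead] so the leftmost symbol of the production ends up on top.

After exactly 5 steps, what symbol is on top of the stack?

step 1: stack=$ S  input=b b b c d $  — expand S ::= b b Q E
step 2: stack=$ E Q b b  input=b b b c d $  — match b
step 3: stack=$ E Q b  input=b b c d $  — match b
step 4: stack=$ E Q  input=b c d $  — expand Q ::= λ
step 5: stack=$ E  input=b c d $  — expand E ::= b c d
Stack after step 5: $ d c b (top = b).

b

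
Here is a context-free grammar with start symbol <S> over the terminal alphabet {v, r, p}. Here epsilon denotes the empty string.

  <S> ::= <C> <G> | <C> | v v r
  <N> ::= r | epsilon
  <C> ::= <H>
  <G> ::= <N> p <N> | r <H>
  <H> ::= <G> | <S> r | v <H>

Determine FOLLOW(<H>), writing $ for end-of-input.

{$, p, r}

FIRST(<N>) = {epsilon, r}
FIRST(<G>) = {p, r}  (via <N> p <N>)
FIRST(<S>) = {p, r, v}  (via <C> <G>, <C>)
FIRST(<H>) = {p, r, v}  (via <G>, <S> r)
FIRST(<C>) = {p, r, v}  (via <H>)
FOLLOW(<S>) includes $ since <S> is the start symbol.
FOLLOW(<S>): in <H>::=<S> r, <S> is followed by r with FIRST {r}. Thus FOLLOW(<S>) = {$, r}.
FOLLOW(<C>): in <S>::=<C> <G>, <C> is followed by <G> with FIRST {p, r}; in <S>::=<C>, the suffix after <C> is empty, so FOLLOW(<C>) ⊇ FOLLOW(<S>) = {$, r}. Thus FOLLOW(<C>) = {$, p, r}.
FOLLOW(<N>): in <G>::=<N> p <N> (occurrence 1), <N> is followed by p <N> with FIRST {p}; in <G>::=<N> p <N> (occurrence 2), the suffix after <N> is empty, so FOLLOW(<N>) ⊇ FOLLOW(<G>) = {$, p, r}. Thus FOLLOW(<N>) = {$, p, r}.
FOLLOW(<G>): in <S>::=<C> <G>, the suffix after <G> is empty, so FOLLOW(<G>) ⊇ FOLLOW(<S>) = {$, r}; in <H>::=<G>, the suffix after <G> is empty, so FOLLOW(<G>) ⊇ FOLLOW(<H>) = {$, p, r}. Thus FOLLOW(<G>) = {$, p, r}.
FOLLOW(<H>): in <C>::=<H>, the suffix after <H> is empty, so FOLLOW(<H>) ⊇ FOLLOW(<C>) = {$, p, r}; in <G>::=r <H>, the suffix after <H> is empty, so FOLLOW(<H>) ⊇ FOLLOW(<G>) = {$, p, r}; in <H>::=v <H>, the suffix after <H> is empty (adds nothing new). Thus FOLLOW(<H>) = {$, p, r}.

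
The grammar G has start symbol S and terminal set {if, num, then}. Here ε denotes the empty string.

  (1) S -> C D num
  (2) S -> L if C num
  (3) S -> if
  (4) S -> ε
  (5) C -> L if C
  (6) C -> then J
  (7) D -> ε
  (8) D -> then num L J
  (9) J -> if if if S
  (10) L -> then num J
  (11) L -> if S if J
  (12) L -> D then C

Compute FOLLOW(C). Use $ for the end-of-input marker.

FIRST(D) = {ε, then}
FIRST(J) = {if}
FIRST(L) = {if, then}  (via D then C)
FIRST(C) = {if, then}  (via L if C)
FIRST(S) = {ε, if, then}  (via C D num, L if C num)
FOLLOW(S) includes $ since S is the start symbol.
FOLLOW(D): in S->C D num, D is followed by num with FIRST {num}; in L->D then C, D is followed by then C with FIRST {then}. Thus FOLLOW(D) = {num, then}.
FOLLOW(L): in S->L if C num, L is followed by if C num with FIRST {if}; in C->L if C, L is followed by if C with FIRST {if}; in D->then num L J, L is followed by J with FIRST {if}. Thus FOLLOW(L) = {if}.
FOLLOW(C): in S->C D num, C is followed by D num with FIRST {num, then}; in S->L if C num, C is followed by num with FIRST {num}; in C->L if C, the suffix after C is empty (adds nothing new); in L->D then C, the suffix after C is empty, so FOLLOW(C) ⊇ FOLLOW(L) = {if}. Thus FOLLOW(C) = {if, num, then}.
FOLLOW(J): in C->then J, the suffix after J is empty, so FOLLOW(J) ⊇ FOLLOW(C) = {if, num, then}; in D->then num L J, the suffix after J is empty, so FOLLOW(J) ⊇ FOLLOW(D) = {num, then}; in L->then num J, the suffix after J is empty, so FOLLOW(J) ⊇ FOLLOW(L) = {if}; in L->if S if J, the suffix after J is empty, so FOLLOW(J) ⊇ FOLLOW(L) = {if}. Thus FOLLOW(J) = {if, num, then}.
FOLLOW(S): in J->if if if S, the suffix after S is empty, so FOLLOW(S) ⊇ FOLLOW(J) = {if, num, then}; in L->if S if J, S is followed by if J with FIRST {if}. Thus FOLLOW(S) = {$, if, num, then}.

{if, num, then}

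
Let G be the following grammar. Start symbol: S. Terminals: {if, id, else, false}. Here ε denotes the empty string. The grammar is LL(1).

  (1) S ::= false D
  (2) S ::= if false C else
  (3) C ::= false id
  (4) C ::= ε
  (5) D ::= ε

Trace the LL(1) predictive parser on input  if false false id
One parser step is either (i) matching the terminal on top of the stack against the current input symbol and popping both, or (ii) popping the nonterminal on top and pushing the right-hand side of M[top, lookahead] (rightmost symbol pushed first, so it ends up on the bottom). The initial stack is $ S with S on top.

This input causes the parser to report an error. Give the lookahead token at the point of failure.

     Stack              Input                Action
  1  $ S                if false false id $  expand S ::= if false C else
  2  $ else C false if  if false false id $  match if
  3  $ else C false     false false id $     match false
  4  $ else C           false id $           expand C ::= false id
  5  $ else id false    false id $           match false
  6  $ else id          id $                 match id
  7  $ else             $                    error: top is terminal else but lookahead is $

$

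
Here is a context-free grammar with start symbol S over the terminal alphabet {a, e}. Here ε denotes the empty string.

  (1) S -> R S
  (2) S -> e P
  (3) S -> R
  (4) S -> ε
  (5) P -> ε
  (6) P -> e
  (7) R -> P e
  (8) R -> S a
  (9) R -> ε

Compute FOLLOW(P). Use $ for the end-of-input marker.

FIRST(P) = {ε, e}
FIRST(S) = {ε, a, e}  (via R S, R)
FIRST(R) = {ε, a, e}  (via P e, S a)
FOLLOW(S) includes $ since S is the start symbol.
FOLLOW(S): in S->R S, the suffix after S is empty (adds nothing new); in R->S a, S is followed by a with FIRST {a}. Thus FOLLOW(S) = {$, a}.
FOLLOW(P): in S->e P, the suffix after P is empty, so FOLLOW(P) ⊇ FOLLOW(S) = {$, a}; in R->P e, P is followed by e with FIRST {e}. Thus FOLLOW(P) = {$, a, e}.
FOLLOW(R): in S->R S, R is followed by S with FIRST {ε, a, e}; in S->R S, the suffix after R is nullable, so FOLLOW(R) ⊇ FOLLOW(S) = {$, a}; in S->R, the suffix after R is empty, so FOLLOW(R) ⊇ FOLLOW(S) = {$, a}. Thus FOLLOW(R) = {$, a, e}.

{$, a, e}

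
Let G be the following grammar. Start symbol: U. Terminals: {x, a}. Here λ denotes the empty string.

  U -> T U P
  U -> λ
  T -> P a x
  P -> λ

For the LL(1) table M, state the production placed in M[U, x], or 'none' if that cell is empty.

none

FIRST(P) = {λ}
FIRST(T) = {a}  (via P a x)
FIRST(U) = {λ, a}  (via T U P)
FOLLOW(U) includes $ since U is the start symbol.
FOLLOW(U): in U->T U P, U is followed by P with FIRST {λ}; in U->T U P, the suffix after U is nullable (adds nothing new). Thus FOLLOW(U) = {$}.
For U -> T U P: FIRST(T U P) = {a}, so it goes in M[U, t] for t ∈ {a}.
For U -> λ: FIRST(λ) = {λ}, so it goes in M[U, t] for t ∈ {}; since λ ∈ FIRST, also for every t ∈ FOLLOW(U) = {$}.
None of these place a production in M[U, x].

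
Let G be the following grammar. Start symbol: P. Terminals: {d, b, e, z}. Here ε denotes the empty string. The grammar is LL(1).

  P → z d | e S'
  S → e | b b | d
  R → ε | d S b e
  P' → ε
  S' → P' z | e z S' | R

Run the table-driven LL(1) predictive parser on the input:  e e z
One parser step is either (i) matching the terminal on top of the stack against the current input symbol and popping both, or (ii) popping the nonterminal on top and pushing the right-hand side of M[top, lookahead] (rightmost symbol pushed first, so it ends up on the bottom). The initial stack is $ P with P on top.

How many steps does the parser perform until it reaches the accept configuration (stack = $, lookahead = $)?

step 1: stack=$ P  input=e e z $  — expand P → e S'
step 2: stack=$ S' e  input=e e z $  — match e
step 3: stack=$ S'  input=e z $  — expand S' → e z S'
step 4: stack=$ S' z e  input=e z $  — match e
step 5: stack=$ S' z  input=z $  — match z
step 6: stack=$ S'  input=$  — expand S' → R
step 7: stack=$ R  input=$  — expand R → ε
Accept reached after 7 steps.

7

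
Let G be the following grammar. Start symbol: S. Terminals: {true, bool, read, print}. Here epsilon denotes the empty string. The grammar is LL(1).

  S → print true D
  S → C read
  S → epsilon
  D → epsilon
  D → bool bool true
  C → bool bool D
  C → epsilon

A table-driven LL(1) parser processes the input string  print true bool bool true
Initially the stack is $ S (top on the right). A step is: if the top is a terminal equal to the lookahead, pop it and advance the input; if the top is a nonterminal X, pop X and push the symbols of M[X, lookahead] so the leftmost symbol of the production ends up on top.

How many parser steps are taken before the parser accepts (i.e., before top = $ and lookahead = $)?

7

     Stack             Input                        Action
  1  $ S               print true bool bool true $  expand S → print true D
  2  $ D true print    print true bool bool true $  match print
  3  $ D true          true bool bool true $        match true
  4  $ D               bool bool true $             expand D → bool bool true
  5  $ true bool bool  bool bool true $             match bool
  6  $ true bool       bool true $                  match bool
  7  $ true            true $                       match true
Accept reached after 7 steps.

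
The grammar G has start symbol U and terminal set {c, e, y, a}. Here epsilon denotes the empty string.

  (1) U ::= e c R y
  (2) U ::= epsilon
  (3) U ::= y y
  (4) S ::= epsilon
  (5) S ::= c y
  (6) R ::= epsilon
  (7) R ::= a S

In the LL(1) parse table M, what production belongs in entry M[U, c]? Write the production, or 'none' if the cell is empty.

FIRST(U): from U::=e c R y we get {e}; from U::=epsilon we get {epsilon}; from U::=y y we get {y}. So FIRST(U) = {epsilon, e, y}.
FIRST(S): from S::=epsilon we get {epsilon}; from S::=c y we get {c}. So FIRST(S) = {epsilon, c}.
FIRST(R): from R::=epsilon we get {epsilon}; from R::=a S we get {a}. So FIRST(R) = {epsilon, a}.
FOLLOW(U) includes $ since U is the start symbol.
FOLLOW(U): U appears on no right-hand side. Thus FOLLOW(U) = {$}.
For U ::= e c R y: FIRST(e c R y) = {e}, so it goes in M[U, t] for t ∈ {e}.
For U ::= epsilon: FIRST(epsilon) = {epsilon}, so it goes in M[U, t] for t ∈ {}; since epsilon ∈ FIRST, also for every t ∈ FOLLOW(U) = {$}.
For U ::= y y: FIRST(y y) = {y}, so it goes in M[U, t] for t ∈ {y}.
None of these place a production in M[U, c].

none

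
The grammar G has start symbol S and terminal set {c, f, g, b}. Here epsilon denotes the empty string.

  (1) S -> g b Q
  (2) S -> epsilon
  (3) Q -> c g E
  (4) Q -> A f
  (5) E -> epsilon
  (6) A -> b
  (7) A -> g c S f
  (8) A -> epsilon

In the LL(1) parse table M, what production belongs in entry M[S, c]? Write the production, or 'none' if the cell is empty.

FIRST(S): from S->g b Q we get {g}; from S->epsilon we get {epsilon}. So FIRST(S) = {epsilon, g}.
FIRST(E): from E->epsilon we get {epsilon}. So FIRST(E) = {epsilon}.
FIRST(A): from A->b we get {b}; from A->g c S f we get {g}; from A->epsilon we get {epsilon}. So FIRST(A) = {epsilon, b, g}.
FIRST(Q): from Q->c g E we get {c}; from Q->A f we get {b, f, g}. So FIRST(Q) = {b, c, f, g}.
FOLLOW(S) includes $ since S is the start symbol.
FOLLOW(S): in A->g c S f, S is followed by f with FIRST {f}. Thus FOLLOW(S) = {$, f}.
For S -> g b Q: FIRST(g b Q) = {g}, so it goes in M[S, t] for t ∈ {g}.
For S -> epsilon: FIRST(epsilon) = {epsilon}, so it goes in M[S, t] for t ∈ {}; since epsilon ∈ FIRST, also for every t ∈ FOLLOW(S) = {$, f}.
None of these place a production in M[S, c].

none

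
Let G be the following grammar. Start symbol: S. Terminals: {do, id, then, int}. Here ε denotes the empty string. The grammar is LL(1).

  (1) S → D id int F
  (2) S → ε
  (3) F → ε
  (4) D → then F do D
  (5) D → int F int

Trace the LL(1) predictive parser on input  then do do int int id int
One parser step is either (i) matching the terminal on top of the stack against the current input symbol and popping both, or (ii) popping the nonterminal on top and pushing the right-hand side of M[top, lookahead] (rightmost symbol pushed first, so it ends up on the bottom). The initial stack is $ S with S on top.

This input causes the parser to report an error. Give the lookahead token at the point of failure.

do

     Stack                   Input                        Action
  1  $ S                     then do do int int id int $  expand S → D id int F
  2  $ F int id D            then do do int int id int $  expand D → then F do D
  3  $ F int id D do F then  then do do int int id int $  match then
  4  $ F int id D do F       do do int int id int $       expand F → ε
  5  $ F int id D do         do do int int id int $       match do
  6  $ F int id D            do int int id int $          error: M[D, do] is empty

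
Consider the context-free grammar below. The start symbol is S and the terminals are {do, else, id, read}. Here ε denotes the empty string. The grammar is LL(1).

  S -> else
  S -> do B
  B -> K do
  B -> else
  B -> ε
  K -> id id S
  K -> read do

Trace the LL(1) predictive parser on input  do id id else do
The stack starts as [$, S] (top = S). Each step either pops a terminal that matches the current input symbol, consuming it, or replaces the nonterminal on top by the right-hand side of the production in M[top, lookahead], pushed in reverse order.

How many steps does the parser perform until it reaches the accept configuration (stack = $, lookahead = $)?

9

step 1: stack=$ S  input=do id id else do $  — expand S -> do B
step 2: stack=$ B do  input=do id id else do $  — match do
step 3: stack=$ B  input=id id else do $  — expand B -> K do
step 4: stack=$ do K  input=id id else do $  — expand K -> id id S
step 5: stack=$ do S id id  input=id id else do $  — match id
step 6: stack=$ do S id  input=id else do $  — match id
step 7: stack=$ do S  input=else do $  — expand S -> else
step 8: stack=$ do else  input=else do $  — match else
step 9: stack=$ do  input=do $  — match do
Accept reached after 9 steps.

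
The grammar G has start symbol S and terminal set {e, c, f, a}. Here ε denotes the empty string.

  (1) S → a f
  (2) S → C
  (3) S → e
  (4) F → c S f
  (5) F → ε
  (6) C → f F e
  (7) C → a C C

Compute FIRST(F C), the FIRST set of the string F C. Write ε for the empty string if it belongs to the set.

FIRST(F): from F→c S f we get {c}; from F→ε we get {ε}. So FIRST(F) = {ε, c}.
FIRST(C): from C→f F e we get {f}; from C→a C C we get {a}. So FIRST(C) = {a, f}.
FIRST(S): from S→a f we get {a}; from S→C we get {a, f}; from S→e we get {e}. So FIRST(S) = {a, e, f}.
FIRST(F C): take FIRST of each symbol in turn, carrying on past any symbol whose FIRST contains ε; result {a, c, f}.

{a, c, f}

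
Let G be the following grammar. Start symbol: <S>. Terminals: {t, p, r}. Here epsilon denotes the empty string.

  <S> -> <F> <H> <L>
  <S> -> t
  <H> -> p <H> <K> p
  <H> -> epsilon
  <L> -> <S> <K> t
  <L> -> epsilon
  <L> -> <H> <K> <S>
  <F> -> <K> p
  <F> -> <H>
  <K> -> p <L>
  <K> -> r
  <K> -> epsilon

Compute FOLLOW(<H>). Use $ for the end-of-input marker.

{$, p, r, t}

FIRST(<H>) = {epsilon, p}
FIRST(<K>) = {epsilon, p, r}
FIRST(<F>) = {epsilon, p, r}  (via <K> p, <H>)
FIRST(<S>) = {epsilon, p, r, t}  (via <F> <H> <L>)
FIRST(<L>) = {epsilon, p, r, t}  (via <S> <K> t, <H> <K> <S>)
FOLLOW(<S>) includes $ since <S> is the start symbol.
FOLLOW(<S>): in <L>-><S> <K> t, <S> is followed by <K> t with FIRST {p, r, t}; in <L>-><H> <K> <S>, the suffix after <S> is empty, so FOLLOW(<S>) ⊇ FOLLOW(<L>) = {$, p, r, t}. Thus FOLLOW(<S>) = {$, p, r, t}.
FOLLOW(<F>): in <S>-><F> <H> <L>, <F> is followed by <H> <L> with FIRST {epsilon, p, r, t}; in <S>-><F> <H> <L>, the suffix after <F> is nullable, so FOLLOW(<F>) ⊇ FOLLOW(<S>) = {$, p, r, t}. Thus FOLLOW(<F>) = {$, p, r, t}.
FOLLOW(<H>): in <S>-><F> <H> <L>, <H> is followed by <L> with FIRST {epsilon, p, r, t}; in <S>-><F> <H> <L>, the suffix after <H> is nullable, so FOLLOW(<H>) ⊇ FOLLOW(<S>) = {$, p, r, t}; in <H>->p <H> <K> p, <H> is followed by <K> p with FIRST {p, r}; in <L>-><H> <K> <S>, <H> is followed by <K> <S> with FIRST {epsilon, p, r, t}; in <L>-><H> <K> <S>, the suffix after <H> is nullable, so FOLLOW(<H>) ⊇ FOLLOW(<L>) = {$, p, r, t}; in <F>-><H>, the suffix after <H> is empty, so FOLLOW(<H>) ⊇ FOLLOW(<F>) = {$, p, r, t}. Thus FOLLOW(<H>) = {$, p, r, t}.
FOLLOW(<L>): in <S>-><F> <H> <L>, the suffix after <L> is empty, so FOLLOW(<L>) ⊇ FOLLOW(<S>) = {$, p, r, t}; in <K>->p <L>, the suffix after <L> is empty, so FOLLOW(<L>) ⊇ FOLLOW(<K>) = {$, p, r, t}. Thus FOLLOW(<L>) = {$, p, r, t}.
FOLLOW(<K>): in <H>->p <H> <K> p, <K> is followed by p with FIRST {p}; in <L>-><S> <K> t, <K> is followed by t with FIRST {t}; in <L>-><H> <K> <S>, <K> is followed by <S> with FIRST {epsilon, p, r, t}; in <L>-><H> <K> <S>, the suffix after <K> is nullable, so FOLLOW(<K>) ⊇ FOLLOW(<L>) = {$, p, r, t}; in <F>-><K> p, <K> is followed by p with FIRST {p}. Thus FOLLOW(<K>) = {$, p, r, t}.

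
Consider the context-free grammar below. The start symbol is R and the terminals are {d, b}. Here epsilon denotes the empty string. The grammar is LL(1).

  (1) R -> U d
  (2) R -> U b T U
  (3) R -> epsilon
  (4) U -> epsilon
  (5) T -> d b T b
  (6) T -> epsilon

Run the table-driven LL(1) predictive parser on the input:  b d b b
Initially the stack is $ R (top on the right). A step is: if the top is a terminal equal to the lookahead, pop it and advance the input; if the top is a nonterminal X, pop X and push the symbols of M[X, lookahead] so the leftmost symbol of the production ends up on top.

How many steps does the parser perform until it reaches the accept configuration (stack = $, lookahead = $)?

9

     Stack        Input      Action
  1  $ R          b d b b $  expand R -> U b T U
  2  $ U T b U    b d b b $  expand U -> epsilon
  3  $ U T b      b d b b $  match b
  4  $ U T        d b b $    expand T -> d b T b
  5  $ U b T b d  d b b $    match d
  6  $ U b T b    b b $      match b
  7  $ U b T      b $        expand T -> epsilon
  8  $ U b        b $        match b
  9  $ U          $          expand U -> epsilon
Accept reached after 9 steps.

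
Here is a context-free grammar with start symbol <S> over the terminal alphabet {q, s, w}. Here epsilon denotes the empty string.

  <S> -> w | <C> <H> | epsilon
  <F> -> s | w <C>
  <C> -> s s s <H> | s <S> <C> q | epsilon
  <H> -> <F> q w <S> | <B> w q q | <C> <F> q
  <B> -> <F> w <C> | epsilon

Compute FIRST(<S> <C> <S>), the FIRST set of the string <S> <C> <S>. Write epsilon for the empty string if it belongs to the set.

FIRST(<F>) = {s, w}
FIRST(<C>) = {epsilon, s}
FIRST(<B>) = {epsilon, s, w}  (via <F> w <C>)
FIRST(<H>) = {s, w}  (via <F> q w <S>, <B> w q q, <C> <F> q)
FIRST(<S>) = {epsilon, s, w}  (via <C> <H>)
FIRST(<S> <C> <S>): take FIRST of each symbol in turn, carrying on past any symbol whose FIRST contains epsilon; result {epsilon, s, w}.

{epsilon, s, w}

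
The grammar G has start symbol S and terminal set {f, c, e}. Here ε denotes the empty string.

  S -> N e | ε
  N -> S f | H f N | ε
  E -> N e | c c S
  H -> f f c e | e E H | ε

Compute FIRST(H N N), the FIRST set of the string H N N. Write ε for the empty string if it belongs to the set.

FIRST(H) = {ε, e, f}
FIRST(S) = {ε, e, f}  (via N e)
FIRST(N) = {ε, e, f}  (via S f, H f N)
FIRST(E) = {c, e, f}  (via N e)
FIRST(H N N): take FIRST of each symbol in turn, carrying on past any symbol whose FIRST contains ε; result {ε, e, f}.

{ε, e, f}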